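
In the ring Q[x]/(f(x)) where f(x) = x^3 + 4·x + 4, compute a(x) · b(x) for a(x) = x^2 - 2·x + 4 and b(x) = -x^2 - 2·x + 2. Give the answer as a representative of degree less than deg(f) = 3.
First multiply in Q[x] without reducing: a · b = -x^4 + 2·x^2 - 12·x + 8. Now divide by f(x) = x^3 + 4·x + 4, eliminating the leading term at each step:
  leading term -x^4: subtract (-x)·f(x) = -x^4 - 4·x^2 - 4·x, leaving 6·x^2 - 8·x + 8
The degree is now < 3, so this is the remainder. Hence a · b ≡ 6·x^2 - 8·x + 8 in Q[x]/(f).

Final answer: a · b ≡ 6·x^2 - 8·x + 8 (mod f(x))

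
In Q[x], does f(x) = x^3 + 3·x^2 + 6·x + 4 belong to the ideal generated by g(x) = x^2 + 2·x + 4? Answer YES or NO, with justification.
In Q[x] the ideal (g) consists of all multiples of g, so f ∈ (g) iff g | f, i.e. iff the remainder of f on division by g is 0. Divide f by g (g is monic, so eliminate the leading term of the running remainder at each step):
  leading term x^3: subtract (x)·g(x) = x^3 + 2·x^2 + 4·x, leaving x^2 + 2·x + 4
  leading term x^2: subtract (1)·g(x) = x^2 + 2·x + 4, leaving 0
The remainder is 0, so f(x) = g(x) · h(x) with h(x) = x + 1. Hence g | f, i.e. f ∈ (g).

Final answer: YES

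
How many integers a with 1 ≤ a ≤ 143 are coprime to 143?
The number of a ∈ {1, ..., 143} with gcd(a, 143) = 1 is by definition Euler's totient φ(143). φ is multiplicative, with φ(p^e) = p^e − p^(e−1). Factorise 143 = 11 · 13. Then
  φ(143) = (11 − 1) · (13 − 1) = 10 · 12 = 120.
So there are 120 such integers.

Final answer: 120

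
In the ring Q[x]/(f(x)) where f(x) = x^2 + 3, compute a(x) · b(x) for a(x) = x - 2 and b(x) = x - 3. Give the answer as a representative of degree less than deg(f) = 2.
a · b ≡ 3 - 5·x (mod f(x))

First multiply in Q[x] without reducing: a · b = x^2 - 5·x + 6. Now divide by f(x) = x^2 + 3, eliminating the leading term at each step:
  leading term x^2: subtract (1)·f(x) = x^2 + 3, leaving 3 - 5·x
The degree is now < 2, so this is the remainder. Hence a · b ≡ 3 - 5·x in Q[x]/(f).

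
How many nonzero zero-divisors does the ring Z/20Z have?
In Z/20Z each nonzero element is either a unit (gcd with 20 is 1) or a zero-divisor (gcd > 1). The number of units is φ(20): factorise 20 = 2^2 · 5, so φ(20) = (2^2 − 2^1) · (5 − 1) = 2 · 4 = 8. The nonzero elements number 20 − 1 = 19. Hence the nonzero zero-divisors number 19 − 8 = 11.

Final answer: Z/20Z has 11 nonzero zero-divisors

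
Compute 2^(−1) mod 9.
2^(−1) ≡ 5 (mod 9)

Apply the extended Euclidean algorithm to (9, 2), tracking rows (r, s, t) with s·9 + t·2 = r. Each division r_prev = q·r_cur + r_new produces the new row as (previous row) − q·(current row):
  row A: (9, 1, 0)   [1·9 + 0·2 = 9]
  row B: (2, 0, 1)   [0·9 + 1·2 = 2]
  9 = 4·2 + 1   → row C = row A − 4·row B = (1, 1, −4)   [check: 1·9 − 4·2 = 1]
  2 = 2·1 + 0   → remainder 0, stop. gcd = 1 (last nonzero row C).
The gcd is 1, so 2 is invertible mod 9. The last nonzero row gives 1·9 − 4·2 = 1, so t = −4. So 2^(−1) ≡ −4 ≡ 5 (mod 9). Verify: 2 · 5 = 10 ≡ 1 (mod 9). ✓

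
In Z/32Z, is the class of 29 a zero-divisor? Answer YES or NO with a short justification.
NO

gcd(29, 32) = 1, so 29 is a unit in Z/32Z (it has a multiplicative inverse). A unit cannot be a zero-divisor: if 29·b ≡ 0 then multiplying both sides by 29^(−1) gives b ≡ 0. So 29 is not a zero-divisor.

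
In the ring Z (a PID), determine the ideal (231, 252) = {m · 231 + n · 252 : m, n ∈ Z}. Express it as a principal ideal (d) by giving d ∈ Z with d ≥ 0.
(231, 252) = (21); d = 21

In the PID Z, (a, b) is generated by gcd(a, b). Compute gcd(252, 231) with the extended Euclidean algorithm, tracking rows (r, s, t) with s·252 + t·231 = r:
  row A: (252, 1, 0)   [1·252 + 0·231 = 252]
  row B: (231, 0, 1)   [0·252 + 1·231 = 231]
  252 = 1·231 + 21   → row C = row A − 1·row B = (21, 1, −1)   [check: 1·252 − 1·231 = 21]
  231 = 11·21 + 0   → remainder 0, stop. gcd = 21 (last nonzero row C).
So gcd(231, 252) = 21, with Bézout identity 1·252 − 1·231 = 21. Containment (⊇): the Bézout identity exhibits 21 as an element of (231, 252), giving (21) ⊆ (231, 252). Containment (⊆): since 21 | 231 and 21 | 252 (231 = 21·11, 252 = 21·12), every Z-linear combination of 231 and 252 is divisible by 21, so (231, 252) ⊆ (21). Therefore (231, 252) = (21), d = 21.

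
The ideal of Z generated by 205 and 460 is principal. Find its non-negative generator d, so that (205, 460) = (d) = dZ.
(205, 460) = (5); d = 5

In the PID Z, (a, b) is generated by gcd(a, b). Compute gcd(460, 205) with the extended Euclidean algorithm, tracking rows (r, s, t) with s·460 + t·205 = r:
  row A: (460, 1, 0)   [1·460 + 0·205 = 460]
  row B: (205, 0, 1)   [0·460 + 1·205 = 205]
  460 = 2·205 + 50   → row C = row A − 2·row B = (50, 1, −2)   [check: 1·460 − 2·205 = 50]
  205 = 4·50 + 5   → row D = row B − 4·row C = (5, −4, 9)   [check: −4·460 + 9·205 = 5]
  50 = 10·5 + 0   → remainder 0, stop. gcd = 5 (last nonzero row D).
So gcd(205, 460) = 5, with Bézout identity −4·460 + 9·205 = 5. Containment (⊇): the Bézout identity exhibits 5 as an element of (205, 460), giving (5) ⊆ (205, 460). Containment (⊆): since 5 | 205 and 5 | 460 (205 = 5·41, 460 = 5·92), every Z-linear combination of 205 and 460 is divisible by 5, so (205, 460) ⊆ (5). Therefore (205, 460) = (5), d = 5.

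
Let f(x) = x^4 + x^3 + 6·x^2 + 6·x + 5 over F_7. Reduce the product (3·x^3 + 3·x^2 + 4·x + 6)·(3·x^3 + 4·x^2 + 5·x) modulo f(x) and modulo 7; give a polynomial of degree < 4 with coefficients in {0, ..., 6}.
Multiply as integer polynomials: a · b = 9·x^6 + 21·x^5 + 39·x^4 + 49·x^3 + 44·x^2 + 30·x. Reducing coefficients mod 7: a · b ≡ 2·x^6 + 4·x^4 + 2·x^2 + 2·x. Now divide by f(x) = x^4 + x^3 + 6·x^2 + 6·x + 5 in F_7[x], eliminating the leading term at each step:
  leading term 2·x^6: subtract (2·x^2)·f(x) = 2·x^6 + 2·x^5 + 5·x^4 + 5·x^3 + 3·x^2, leaving 5·x^5 + 6·x^4 + 2·x^3 + 6·x^2 + 2·x (coefficients mod 7)
  leading term 5·x^5: subtract (5·x)·f(x) = 5·x^5 + 5·x^4 + 2·x^3 + 2·x^2 + 4·x, leaving x^4 + 4·x^2 + 5·x (coefficients mod 7)
  leading term x^4: subtract (1)·f(x) = x^4 + x^3 + 6·x^2 + 6·x + 5, leaving 6·x^3 + 5·x^2 + 6·x + 2 (coefficients mod 7)
The degree is now < 4, so this is the remainder. Hence a · b ≡ 6·x^3 + 5·x^2 + 6·x + 2 in F_7[x]/(f).

Final answer: a · b ≡ 6·x^3 + 5·x^2 + 6·x + 2 (mod f(x))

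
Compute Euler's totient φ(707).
φ is multiplicative, with φ(p^e) = p^e − p^(e−1). Factorise 707 = 7 · 101. Then
  φ(707) = (7 − 1) · (101 − 1) = 6 · 100 = 600.

Final answer: φ(707) = 600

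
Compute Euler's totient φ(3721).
φ(3721) = 3660

φ is multiplicative, with φ(p^e) = p^e − p^(e−1). Factorise 3721 = 61^2. Then
  φ(3721) = (61^2 − 61^1) = 3660 = 3660.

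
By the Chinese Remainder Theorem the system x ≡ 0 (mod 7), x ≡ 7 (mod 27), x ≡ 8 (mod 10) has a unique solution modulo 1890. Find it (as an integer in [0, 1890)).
x ≡ 1708 (mod 1890); the representative in [0, 1890) is 1708

The moduli 7, 27, 10 are pairwise coprime, so by the CRT there is a unique solution mod 7·27·10 = 1890.
Solve by successive substitution. Start with x ≡ 0 (mod 7).
  Combine with x ≡ 7 (mod 27): write x = 7·t and require 7·t ≡ 7 (mod 27). Since 7^(−1) ≡ 4 (mod 27), t ≡ 4·7 ≡ 1 (mod 27). So x ≡ 7·1 = 7 (mod 189).
  Combine with x ≡ 8 (mod 10): write x = 7 + 189·t and require 7 + 189·t ≡ 8 (mod 10), i.e. 189·t ≡ 8 − 7 ≡ 1 (mod 10). Since 189^(−1) ≡ 9 (mod 10) (189 ≡ 9 (mod 10)), t ≡ 9·1 ≡ 9 (mod 10). So x ≡ 7 + 189·9 = 1708 (mod 1890).
Unique solution in [0, 1890): x = 1708.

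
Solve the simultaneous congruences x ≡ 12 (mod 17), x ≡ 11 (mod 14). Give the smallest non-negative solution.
x ≡ 165 (mod 238); the representative in [0, 238) is 165

The moduli 17, 14 are pairwise coprime, so by the CRT there is a unique solution mod 17·14 = 238.
Solve by successive substitution. Start with x ≡ 12 (mod 17).
  Combine with x ≡ 11 (mod 14): write x = 12 + 17·t and require 12 + 17·t ≡ 11 (mod 14), i.e. 17·t ≡ 11 − 12 ≡ 13 (mod 14). Since 17^(−1) ≡ 5 (mod 14) (17 ≡ 3 (mod 14)), t ≡ 5·13 ≡ 9 (mod 14). So x ≡ 12 + 17·9 = 165 (mod 238).
Unique solution in [0, 238): x = 165.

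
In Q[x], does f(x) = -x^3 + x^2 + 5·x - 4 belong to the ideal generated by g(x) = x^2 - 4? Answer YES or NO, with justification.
NO

In Q[x] the ideal (g) consists of all multiples of g, so f ∈ (g) iff g | f, i.e. iff the remainder of f on division by g is 0. Divide f by g (g is monic, so eliminate the leading term of the running remainder at each step):
  leading term -x^3: subtract (-x)·g(x) = -x^3 + 4·x, leaving x^2 + x - 4
  leading term x^2: subtract (1)·g(x) = x^2 - 4, leaving x
The remainder r(x) = x ≠ 0 (and deg r < deg g), so g ∤ f, i.e. f ∉ (g).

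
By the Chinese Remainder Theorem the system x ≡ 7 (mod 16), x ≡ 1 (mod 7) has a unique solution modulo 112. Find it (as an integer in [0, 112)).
The moduli 16, 7 are pairwise coprime, so by the CRT there is a unique solution mod 16·7 = 112.
Solve by successive substitution. Start with x ≡ 7 (mod 16).
  Combine with x ≡ 1 (mod 7): write x = 7 + 16·t and require 7 + 16·t ≡ 1 (mod 7), i.e. 16·t ≡ 1 − 7 ≡ 1 (mod 7). Since 16^(−1) ≡ 4 (mod 7) (16 ≡ 2 (mod 7)), t ≡ 4·1 ≡ 4 (mod 7). So x ≡ 7 + 16·4 = 71 (mod 112).
Unique solution in [0, 112): x = 71.

Final answer: x ≡ 71 (mod 112); the representative in [0, 112) is 71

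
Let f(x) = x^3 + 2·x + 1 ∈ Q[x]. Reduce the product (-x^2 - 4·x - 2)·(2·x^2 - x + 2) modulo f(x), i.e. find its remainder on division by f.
a · b ≡ 2·x^2 + 10·x + 3 (mod f(x))

First multiply in Q[x] without reducing: a · b = -2·x^4 - 7·x^3 - 2·x^2 - 6·x - 4. Now divide by f(x) = x^3 + 2·x + 1, eliminating the leading term at each step:
  leading term -2·x^4: subtract (-2·x)·f(x) = -2·x^4 - 4·x^2 - 2·x, leaving -7·x^3 + 2·x^2 - 4·x - 4
  leading term -7·x^3: subtract (-7)·f(x) = -7·x^3 - 14·x - 7, leaving 2·x^2 + 10·x + 3
The degree is now < 3, so this is the remainder. Hence a · b ≡ 2·x^2 + 10·x + 3 in Q[x]/(f).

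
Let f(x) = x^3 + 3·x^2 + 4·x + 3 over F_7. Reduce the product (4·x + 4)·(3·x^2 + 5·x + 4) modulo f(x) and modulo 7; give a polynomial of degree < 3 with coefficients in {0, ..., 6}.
Multiply as integer polynomials: a · b = 12·x^3 + 32·x^2 + 36·x + 16. Reducing coefficients mod 7: a · b ≡ 5·x^3 + 4·x^2 + x + 2. Now divide by f(x) = x^3 + 3·x^2 + 4·x + 3 in F_7[x], eliminating the leading term at each step:
  leading term 5·x^3: subtract (5)·f(x) = 5·x^3 + x^2 + 6·x + 1, leaving 3·x^2 + 2·x + 1 (coefficients mod 7)
The degree is now < 3, so this is the remainder. Hence a · b ≡ 3·x^2 + 2·x + 1 in F_7[x]/(f).

Final answer: a · b ≡ 3·x^2 + 2·x + 1 (mod f(x))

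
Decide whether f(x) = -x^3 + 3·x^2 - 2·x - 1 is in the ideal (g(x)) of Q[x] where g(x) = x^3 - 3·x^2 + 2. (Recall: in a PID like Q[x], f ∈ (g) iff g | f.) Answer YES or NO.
NO

In Q[x] the ideal (g) consists of all multiples of g, so f ∈ (g) iff g | f, i.e. iff the remainder of f on division by g is 0. Divide f by g (g is monic, so eliminate the leading term of the running remainder at each step):
  leading term -x^3: subtract (-1)·g(x) = -x^3 + 3·x^2 - 2, leaving 1 - 2·x
The remainder r(x) = 1 - 2·x ≠ 0 (and deg r < deg g), so g ∤ f, i.e. f ∉ (g).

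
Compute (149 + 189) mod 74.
42

Reduce the summands first: 149 ≡ 1, 189 ≡ 41 (mod 74), so 149 + 189 ≡ 1 + 41 (mod 74). 1 + 41 = 42; 42 = 0·74 + 42, so (149 + 189) mod 74 = 42.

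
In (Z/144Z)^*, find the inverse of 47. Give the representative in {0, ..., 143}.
Apply the extended Euclidean algorithm to (144, 47), tracking rows (r, s, t) with s·144 + t·47 = r. Each division r_prev = q·r_cur + r_new produces the new row as (previous row) − q·(current row):
  row A: (144, 1, 0)   [1·144 + 0·47 = 144]
  row B: (47, 0, 1)   [0·144 + 1·47 = 47]
  144 = 3·47 + 3   → row C = row A − 3·row B = (3, 1, −3)   [check: 1·144 − 3·47 = 3]
  47 = 15·3 + 2   → row D = row B − 15·row C = (2, −15, 46)   [check: −15·144 + 46·47 = 2]
  3 = 1·2 + 1   → row E = row C − 1·row D = (1, 16, −49)   [check: 16·144 − 49·47 = 1]
  2 = 2·1 + 0   → remainder 0, stop. gcd = 1 (last nonzero row E).
The gcd is 1, so 47 is invertible mod 144. The last nonzero row gives 16·144 − 49·47 = 1, so t = −49. So 47^(−1) ≡ −49 ≡ 95 (mod 144). Verify: 47 · 95 = 4465 ≡ 1 (mod 144). ✓

Final answer: 47^(−1) ≡ 95 (mod 144)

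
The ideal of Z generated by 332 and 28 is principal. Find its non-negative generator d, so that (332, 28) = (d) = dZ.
In the PID Z, (a, b) is generated by gcd(a, b). Compute gcd(332, 28) with the extended Euclidean algorithm, tracking rows (r, s, t) with s·332 + t·28 = r:
  row A: (332, 1, 0)   [1·332 + 0·28 = 332]
  row B: (28, 0, 1)   [0·332 + 1·28 = 28]
  332 = 11·28 + 24   → row C = row A − 11·row B = (24, 1, −11)   [check: 1·332 − 11·28 = 24]
  28 = 1·24 + 4   → row D = row B − 1·row C = (4, −1, 12)   [check: −1·332 + 12·28 = 4]
  24 = 6·4 + 0   → remainder 0, stop. gcd = 4 (last nonzero row D).
So gcd(332, 28) = 4, with Bézout identity −1·332 + 12·28 = 4. Containment (⊇): the Bézout identity exhibits 4 as an element of (332, 28), giving (4) ⊆ (332, 28). Containment (⊆): since 4 | 332 and 4 | 28 (332 = 4·83, 28 = 4·7), every Z-linear combination of 332 and 28 is divisible by 4, so (332, 28) ⊆ (4). Therefore (332, 28) = (4), d = 4.

Final answer: (332, 28) = (4); d = 4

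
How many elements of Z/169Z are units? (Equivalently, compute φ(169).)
An element a ∈ Z/169Z is a unit iff gcd(a, 169) = 1, so the number of units is φ(169). φ is multiplicative, with φ(p^e) = p^e − p^(e−1). Factorise 169 = 13^2. Then
  φ(169) = (13^2 − 13^1) = 156 = 156.

Final answer: Z/169Z has φ(169) = 156 units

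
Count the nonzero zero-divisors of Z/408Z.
Z/408Z has 279 nonzero zero-divisors

In Z/408Z each nonzero element is either a unit (gcd with 408 is 1) or a zero-divisor (gcd > 1). The number of units is φ(408): factorise 408 = 2^3 · 3 · 17, so φ(408) = (2^3 − 2^2) · (3 − 1) · (17 − 1) = 4 · 2 · 16 = 128. The nonzero elements number 408 − 1 = 407. Hence the nonzero zero-divisors number 407 − 128 = 279.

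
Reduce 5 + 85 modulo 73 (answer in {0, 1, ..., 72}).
17

Reduce the summands first: 85 ≡ 12 (mod 73), so 5 + 85 ≡ 5 + 12 (mod 73). 5 + 12 = 17; 17 = 0·73 + 17, so (5 + 85) mod 73 = 17.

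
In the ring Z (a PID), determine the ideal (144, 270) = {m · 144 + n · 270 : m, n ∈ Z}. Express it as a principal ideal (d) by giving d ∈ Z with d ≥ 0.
In the PID Z, (a, b) is generated by gcd(a, b). Compute gcd(270, 144) with the extended Euclidean algorithm, tracking rows (r, s, t) with s·270 + t·144 = r:
  row A: (270, 1, 0)   [1·270 + 0·144 = 270]
  row B: (144, 0, 1)   [0·270 + 1·144 = 144]
  270 = 1·144 + 126   → row C = row A − 1·row B = (126, 1, −1)   [check: 1·270 − 1·144 = 126]
  144 = 1·126 + 18   → row D = row B − 1·row C = (18, −1, 2)   [check: −1·270 + 2·144 = 18]
  126 = 7·18 + 0   → remainder 0, stop. gcd = 18 (last nonzero row D).
So gcd(144, 270) = 18, with Bézout identity −1·270 + 2·144 = 18. Containment (⊇): the Bézout identity exhibits 18 as an element of (144, 270), giving (18) ⊆ (144, 270). Containment (⊆): since 18 | 144 and 18 | 270 (144 = 18·8, 270 = 18·15), every Z-linear combination of 144 and 270 is divisible by 18, so (144, 270) ⊆ (18). Therefore (144, 270) = (18), d = 18.

Final answer: (144, 270) = (18); d = 18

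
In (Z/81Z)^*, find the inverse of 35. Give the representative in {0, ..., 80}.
Apply the extended Euclidean algorithm to (81, 35), tracking rows (r, s, t) with s·81 + t·35 = r. Each division r_prev = q·r_cur + r_new produces the new row as (previous row) − q·(current row):
  row A: (81, 1, 0)   [1·81 + 0·35 = 81]
  row B: (35, 0, 1)   [0·81 + 1·35 = 35]
  81 = 2·35 + 11   → row C = row A − 2·row B = (11, 1, −2)   [check: 1·81 − 2·35 = 11]
  35 = 3·11 + 2   → row D = row B − 3·row C = (2, −3, 7)   [check: −3·81 + 7·35 = 2]
  11 = 5·2 + 1   → row E = row C − 5·row D = (1, 16, −37)   [check: 16·81 − 37·35 = 1]
  2 = 2·1 + 0   → remainder 0, stop. gcd = 1 (last nonzero row E).
The gcd is 1, so 35 is invertible mod 81. The last nonzero row gives 16·81 − 37·35 = 1, so t = −37. So 35^(−1) ≡ −37 ≡ 44 (mod 81). Verify: 35 · 44 = 1540 ≡ 1 (mod 81). ✓

Final answer: 35^(−1) ≡ 44 (mod 81)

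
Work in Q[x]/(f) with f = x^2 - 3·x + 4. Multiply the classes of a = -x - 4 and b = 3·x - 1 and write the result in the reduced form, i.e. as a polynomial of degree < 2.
First multiply in Q[x] without reducing: a · b = -3·x^2 - 11·x + 4. Now divide by f(x) = x^2 - 3·x + 4, eliminating the leading term at each step:
  leading term -3·x^2: subtract (-3)·f(x) = -3·x^2 + 9·x - 12, leaving 16 - 20·x
The degree is now < 2, so this is the remainder. Hence a · b ≡ 16 - 20·x in Q[x]/(f).

Final answer: a · b ≡ 16 - 20·x (mod f(x))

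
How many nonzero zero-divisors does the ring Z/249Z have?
In Z/249Z each nonzero element is either a unit (gcd with 249 is 1) or a zero-divisor (gcd > 1). The number of units is φ(249): factorise 249 = 3 · 83, so φ(249) = (3 − 1) · (83 − 1) = 2 · 82 = 164. The nonzero elements number 249 − 1 = 248. Hence the nonzero zero-divisors number 248 − 164 = 84.

Final answer: Z/249Z has 84 nonzero zero-divisors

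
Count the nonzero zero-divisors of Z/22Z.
Z/22Z has 11 nonzero zero-divisors

In Z/22Z each nonzero element is either a unit (gcd with 22 is 1) or a zero-divisor (gcd > 1). The number of units is φ(22): factorise 22 = 2 · 11, so φ(22) = (2 − 1) · (11 − 1) = 1 · 10 = 10. The nonzero elements number 22 − 1 = 21. Hence the nonzero zero-divisors number 21 − 10 = 11.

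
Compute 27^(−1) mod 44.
Apply the extended Euclidean algorithm to (44, 27), tracking rows (r, s, t) with s·44 + t·27 = r. Each division r_prev = q·r_cur + r_new produces the new row as (previous row) − q·(current row):
  row A: (44, 1, 0)   [1·44 + 0·27 = 44]
  row B: (27, 0, 1)   [0·44 + 1·27 = 27]
  44 = 1·27 + 17   → row C = row A − 1·row B = (17, 1, −1)   [check: 1·44 − 1·27 = 17]
  27 = 1·17 + 10   → row D = row B − 1·row C = (10, −1, 2)   [check: −1·44 + 2·27 = 10]
  17 = 1·10 + 7   → row E = row C − 1·row D = (7, 2, −3)   [check: 2·44 − 3·27 = 7]
  10 = 1·7 + 3   → row F = row D − 1·row E = (3, −3, 5)   [check: −3·44 + 5·27 = 3]
  7 = 2·3 + 1   → row G = row E − 2·row F = (1, 8, −13)   [check: 8·44 − 13·27 = 1]
  3 = 3·1 + 0   → remainder 0, stop. gcd = 1 (last nonzero row G).
The gcd is 1, so 27 is invertible mod 44. The last nonzero row gives 8·44 − 13·27 = 1, so t = −13. So 27^(−1) ≡ −13 ≡ 31 (mod 44). Verify: 27 · 31 = 837 ≡ 1 (mod 44). ✓

Final answer: 27^(−1) ≡ 31 (mod 44)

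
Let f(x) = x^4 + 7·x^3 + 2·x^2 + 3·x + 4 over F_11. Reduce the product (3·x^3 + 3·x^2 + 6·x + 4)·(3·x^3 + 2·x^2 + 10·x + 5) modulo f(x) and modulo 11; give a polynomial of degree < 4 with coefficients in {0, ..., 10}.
Multiply as integer polynomials: a · b = 9·x^6 + 15·x^5 + 54·x^4 + 69·x^3 + 83·x^2 + 70·x + 20. Reducing coefficients mod 11: a · b ≡ 9·x^6 + 4·x^5 + 10·x^4 + 3·x^3 + 6·x^2 + 4·x + 9. Now divide by f(x) = x^4 + 7·x^3 + 2·x^2 + 3·x + 4 in F_11[x], eliminating the leading term at each step:
  leading term 9·x^6: subtract (9·x^2)·f(x) = 9·x^6 + 8·x^5 + 7·x^4 + 5·x^3 + 3·x^2, leaving 7·x^5 + 3·x^4 + 9·x^3 + 3·x^2 + 4·x + 9 (coefficients mod 11)
  leading term 7·x^5: subtract (7·x)·f(x) = 7·x^5 + 5·x^4 + 3·x^3 + 10·x^2 + 6·x, leaving 9·x^4 + 6·x^3 + 4·x^2 + 9·x + 9 (coefficients mod 11)
  leading term 9·x^4: subtract (9)·f(x) = 9·x^4 + 8·x^3 + 7·x^2 + 5·x + 3, leaving 9·x^3 + 8·x^2 + 4·x + 6 (coefficients mod 11)
The degree is now < 4, so this is the remainder. Hence a · b ≡ 9·x^3 + 8·x^2 + 4·x + 6 in F_11[x]/(f).

Final answer: a · b ≡ 9·x^3 + 8·x^2 + 4·x + 6 (mod f(x))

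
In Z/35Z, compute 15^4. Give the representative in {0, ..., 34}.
Use repeated squaring. Binary(4) = 100. Walk through the bits of the exponent 4 left-to-right: at each bit after the leading one, square the running value, then multiply by 15 if the bit is 1 (always reducing mod 35):
  bit 1 = 1 (leading): start with 15.
  bit 2 = 0: square 15^2 = 225 ≡ 15 (mod 35).
  bit 3 = 0: square 15^2 = 225 ≡ 15 (mod 35).
Final value: 15^4 ≡ 15 (mod 35).

Final answer: 15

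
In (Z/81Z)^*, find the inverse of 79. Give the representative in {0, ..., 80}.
Apply the extended Euclidean algorithm to (81, 79), tracking rows (r, s, t) with s·81 + t·79 = r. Each division r_prev = q·r_cur + r_new produces the new row as (previous row) − q·(current row):
  row A: (81, 1, 0)   [1·81 + 0·79 = 81]
  row B: (79, 0, 1)   [0·81 + 1·79 = 79]
  81 = 1·79 + 2   → row C = row A − 1·row B = (2, 1, −1)   [check: 1·81 − 1·79 = 2]
  79 = 39·2 + 1   → row D = row B − 39·row C = (1, −39, 40)   [check: −39·81 + 40·79 = 1]
  2 = 2·1 + 0   → remainder 0, stop. gcd = 1 (last nonzero row D).
The gcd is 1, so 79 is invertible mod 81. The last nonzero row gives −39·81 + 40·79 = 1, so t = 40. So 79^(−1) ≡ 40 (mod 81). Verify: 79 · 40 = 3160 ≡ 1 (mod 81). ✓

Final answer: 79^(−1) ≡ 40 (mod 81)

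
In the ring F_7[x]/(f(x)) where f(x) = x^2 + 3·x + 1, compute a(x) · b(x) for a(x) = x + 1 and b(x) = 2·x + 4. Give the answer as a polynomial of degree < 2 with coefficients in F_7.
a · b ≡ 2 (mod f(x))

Multiply as integer polynomials: a · b = 2·x^2 + 6·x + 4. Reducing coefficients mod 7: a · b ≡ 2·x^2 + 6·x + 4. Now divide by f(x) = x^2 + 3·x + 1 in F_7[x], eliminating the leading term at each step:
  leading term 2·x^2: subtract (2)·f(x) = 2·x^2 + 6·x + 2, leaving 2 (coefficients mod 7)
The degree is now < 2, so this is the remainder. Hence a · b ≡ 2 in F_7[x]/(f).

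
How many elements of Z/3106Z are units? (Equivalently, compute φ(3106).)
An element a ∈ Z/3106Z is a unit iff gcd(a, 3106) = 1, so the number of units is φ(3106). φ is multiplicative, with φ(p^e) = p^e − p^(e−1). Factorise 3106 = 2 · 1553. Then
  φ(3106) = (2 − 1) · (1553 − 1) = 1 · 1552 = 1552.

Final answer: Z/3106Z has φ(3106) = 1552 units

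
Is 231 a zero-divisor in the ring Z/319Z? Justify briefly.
gcd(231, 319) = 11 > 1, so 231 is not a unit in Z/319Z. In Z/nZ every nonzero non-unit is a zero-divisor: explicitly, take b = 319/gcd = 29 ≠ 0 (mod 319); then 231·29 = 6699 = 21·319, i.e. 231·29 ≡ 0 (mod 319). So 231 is a zero-divisor.

Final answer: YES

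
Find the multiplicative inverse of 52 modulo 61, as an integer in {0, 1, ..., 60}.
52^(−1) ≡ 27 (mod 61)

Apply the extended Euclidean algorithm to (61, 52), tracking rows (r, s, t) with s·61 + t·52 = r. Each division r_prev = q·r_cur + r_new produces the new row as (previous row) − q·(current row):
  row A: (61, 1, 0)   [1·61 + 0·52 = 61]
  row B: (52, 0, 1)   [0·61 + 1·52 = 52]
  61 = 1·52 + 9   → row C = row A − 1·row B = (9, 1, −1)   [check: 1·61 − 1·52 = 9]
  52 = 5·9 + 7   → row D = row B − 5·row C = (7, −5, 6)   [check: −5·61 + 6·52 = 7]
  9 = 1·7 + 2   → row E = row C − 1·row D = (2, 6, −7)   [check: 6·61 − 7·52 = 2]
  7 = 3·2 + 1   → row F = row D − 3·row E = (1, −23, 27)   [check: −23·61 + 27·52 = 1]
  2 = 2·1 + 0   → remainder 0, stop. gcd = 1 (last nonzero row F).
The gcd is 1, so 52 is invertible mod 61. The last nonzero row gives −23·61 + 27·52 = 1, so t = 27. So 52^(−1) ≡ 27 (mod 61). Verify: 52 · 27 = 1404 ≡ 1 (mod 61). ✓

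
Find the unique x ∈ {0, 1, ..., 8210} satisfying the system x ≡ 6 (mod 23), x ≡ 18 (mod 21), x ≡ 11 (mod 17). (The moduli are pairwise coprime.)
The moduli 23, 21, 17 are pairwise coprime, so by the CRT there is a unique solution mod 23·21·17 = 8211.
Solve by successive substitution. Start with x ≡ 6 (mod 23).
  Combine with x ≡ 18 (mod 21): write x = 6 + 23·t and require 6 + 23·t ≡ 18 (mod 21), i.e. 23·t ≡ 18 − 6 ≡ 12 (mod 21). Since 23^(−1) ≡ 11 (mod 21) (23 ≡ 2 (mod 21)), t ≡ 11·12 ≡ 6 (mod 21). So x ≡ 6 + 23·6 = 144 (mod 483).
  Combine with x ≡ 11 (mod 17): write x = 144 + 483·t and require 144 + 483·t ≡ 11 (mod 17), i.e. 483·t ≡ 11 − 144 ≡ 3 (mod 17). Since 483^(−1) ≡ 5 (mod 17) (483 ≡ 7 (mod 17)), t ≡ 5·3 ≡ 15 (mod 17). So x ≡ 144 + 483·15 = 7389 (mod 8211).
Unique solution in [0, 8211): x = 7389.

Final answer: x ≡ 7389 (mod 8211); the representative in [0, 8211) is 7389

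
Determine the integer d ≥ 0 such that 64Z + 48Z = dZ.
(64, 48) = (16); d = 16

In the PID Z, (a, b) is generated by gcd(a, b). Compute gcd(64, 48) with the extended Euclidean algorithm, tracking rows (r, s, t) with s·64 + t·48 = r:
  row A: (64, 1, 0)   [1·64 + 0·48 = 64]
  row B: (48, 0, 1)   [0·64 + 1·48 = 48]
  64 = 1·48 + 16   → row C = row A − 1·row B = (16, 1, −1)   [check: 1·64 − 1·48 = 16]
  48 = 3·16 + 0   → remainder 0, stop. gcd = 16 (last nonzero row C).
So gcd(64, 48) = 16, with Bézout identity 1·64 − 1·48 = 16. Containment (⊇): the Bézout identity exhibits 16 as an element of (64, 48), giving (16) ⊆ (64, 48). Containment (⊆): since 16 | 64 and 16 | 48 (64 = 16·4, 48 = 16·3), every Z-linear combination of 64 and 48 is divisible by 16, so (64, 48) ⊆ (16). Therefore (64, 48) = (16), d = 16.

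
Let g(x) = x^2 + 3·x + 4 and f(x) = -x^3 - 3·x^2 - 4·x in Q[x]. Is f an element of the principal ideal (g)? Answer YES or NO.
In Q[x] the ideal (g) consists of all multiples of g, so f ∈ (g) iff g | f, i.e. iff the remainder of f on division by g is 0. Divide f by g (g is monic, so eliminate the leading term of the running remainder at each step):
  leading term -x^3: subtract (-x)·g(x) = -x^3 - 3·x^2 - 4·x, leaving 0
The remainder is 0, so f(x) = g(x) · h(x) with h(x) = -x. Hence g | f, i.e. f ∈ (g).

Final answer: YES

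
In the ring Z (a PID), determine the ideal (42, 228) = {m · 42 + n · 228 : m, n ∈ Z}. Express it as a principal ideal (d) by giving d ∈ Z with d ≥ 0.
In the PID Z, (a, b) is generated by gcd(a, b). Compute gcd(228, 42) with the extended Euclidean algorithm, tracking rows (r, s, t) with s·228 + t·42 = r:
  row A: (228, 1, 0)   [1·228 + 0·42 = 228]
  row B: (42, 0, 1)   [0·228 + 1·42 = 42]
  228 = 5·42 + 18   → row C = row A − 5·row B = (18, 1, −5)   [check: 1·228 − 5·42 = 18]
  42 = 2·18 + 6   → row D = row B − 2·row C = (6, −2, 11)   [check: −2·228 + 11·42 = 6]
  18 = 3·6 + 0   → remainder 0, stop. gcd = 6 (last nonzero row D).
So gcd(42, 228) = 6, with Bézout identity −2·228 + 11·42 = 6. Containment (⊇): the Bézout identity exhibits 6 as an element of (42, 228), giving (6) ⊆ (42, 228). Containment (⊆): since 6 | 42 and 6 | 228 (42 = 6·7, 228 = 6·38), every Z-linear combination of 42 and 228 is divisible by 6, so (42, 228) ⊆ (6). Therefore (42, 228) = (6), d = 6.

Final answer: (42, 228) = (6); d = 6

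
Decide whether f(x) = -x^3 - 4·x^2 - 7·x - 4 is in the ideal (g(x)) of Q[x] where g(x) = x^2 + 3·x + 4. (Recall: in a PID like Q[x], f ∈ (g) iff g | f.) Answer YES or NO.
YES

In Q[x] the ideal (g) consists of all multiples of g, so f ∈ (g) iff g | f, i.e. iff the remainder of f on division by g is 0. Divide f by g (g is monic, so eliminate the leading term of the running remainder at each step):
  leading term -x^3: subtract (-x)·g(x) = -x^3 - 3·x^2 - 4·x, leaving -x^2 - 3·x - 4
  leading term -x^2: subtract (-1)·g(x) = -x^2 - 3·x - 4, leaving 0
The remainder is 0, so f(x) = g(x) · h(x) with h(x) = -x - 1. Hence g | f, i.e. f ∈ (g).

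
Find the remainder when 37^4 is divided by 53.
28

Use repeated squaring. Binary(4) = 100. Walk through the bits of the exponent 4 left-to-right: at each bit after the leading one, square the running value, then multiply by 37 if the bit is 1 (always reducing mod 53):
  bit 1 = 1 (leading): start with 37.
  bit 2 = 0: square 37^2 = 1369 ≡ 44 (mod 53).
  bit 3 = 0: square 44^2 = 1936 ≡ 28 (mod 53).
Final value: 37^4 ≡ 28 (mod 53).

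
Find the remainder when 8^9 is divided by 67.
Use repeated squaring. Binary(9) = 1001. Walk through the bits of the exponent 9 left-to-right: at each bit after the leading one, square the running value, then multiply by 8 if the bit is 1 (always reducing mod 67):
  bit 1 = 1 (leading): start with 8.
  bit 2 = 0: square 8^2 = 64 (mod 67).
  bit 3 = 0: square 64^2 = 4096 ≡ 9 (mod 67).
  bit 4 = 1: square 9^2 = 81 ≡ 14; bit is 1, so multiply 14·8 = 112 ≡ 45 (mod 67).
Final value: 8^9 ≡ 45 (mod 67).

Final answer: 45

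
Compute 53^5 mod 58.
Use repeated squaring. Binary(5) = 101. Walk through the bits of the exponent 5 left-to-right: at each bit after the leading one, square the running value, then multiply by 53 if the bit is 1 (always reducing mod 58):
  bit 1 = 1 (leading): start with 53.
  bit 2 = 0: square 53^2 = 2809 ≡ 25 (mod 58).
  bit 3 = 1: square 25^2 = 625 ≡ 45; bit is 1, so multiply 45·53 = 2385 ≡ 7 (mod 58).
Final value: 53^5 ≡ 7 (mod 58).

Final answer: 7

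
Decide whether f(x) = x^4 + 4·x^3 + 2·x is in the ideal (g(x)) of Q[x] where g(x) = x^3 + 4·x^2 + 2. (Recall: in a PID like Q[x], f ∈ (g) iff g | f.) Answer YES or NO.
YES

In Q[x] the ideal (g) consists of all multiples of g, so f ∈ (g) iff g | f, i.e. iff the remainder of f on division by g is 0. Divide f by g (g is monic, so eliminate the leading term of the running remainder at each step):
  leading term x^4: subtract (x)·g(x) = x^4 + 4·x^3 + 2·x, leaving 0
The remainder is 0, so f(x) = g(x) · h(x) with h(x) = x. Hence g | f, i.e. f ∈ (g).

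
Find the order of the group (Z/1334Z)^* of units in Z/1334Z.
|(Z/1334Z)^*| = 616

(Z/1334Z)^* consists of the classes a with gcd(a, 1334) = 1, so its order is φ(1334). φ is multiplicative, with φ(p^e) = p^e − p^(e−1). Factorise 1334 = 2 · 23 · 29. Then
  φ(1334) = (2 − 1) · (23 − 1) · (29 − 1) = 1 · 22 · 28 = 616.
Thus |(Z/1334Z)^*| = 616.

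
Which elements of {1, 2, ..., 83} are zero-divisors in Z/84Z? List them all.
An element a ∈ Z/84Z (with a ≠ 0) is a zero-divisor iff gcd(a, 84) > 1 (because a is a unit precisely when gcd(a, n) = 1, and in Z/nZ every nonzero, non-unit element is a zero-divisor). Scan a = 1, ..., 83 and keep those with gcd(a, 84) > 1:
  gcd(2, 84) = 2, gcd(3, 84) = 3, gcd(4, 84) = 4, gcd(6, 84) = 6, gcd(7, 84) = 7, gcd(8, 84) = 4, gcd(9, 84) = 3, gcd(10, 84) = 2, gcd(12, 84) = 12, gcd(14, 84) = 14, gcd(15, 84) = 3, gcd(16, 84) = 4, gcd(18, 84) = 6, gcd(20, 84) = 4, gcd(21, 84) = 21, gcd(22, 84) = 2, gcd(24, 84) = 12, gcd(26, 84) = 2, gcd(27, 84) = 3, gcd(28, 84) = 28, gcd(30, 84) = 6, gcd(32, 84) = 4, gcd(33, 84) = 3, gcd(34, 84) = 2, gcd(35, 84) = 7, gcd(36, 84) = 12, gcd(38, 84) = 2, gcd(39, 84) = 3, gcd(40, 84) = 4, gcd(42, 84) = 42, gcd(44, 84) = 4, gcd(45, 84) = 3, gcd(46, 84) = 2, gcd(48, 84) = 12, gcd(49, 84) = 7, gcd(50, 84) = 2, gcd(51, 84) = 3, gcd(52, 84) = 4, gcd(54, 84) = 6, gcd(56, 84) = 28, gcd(57, 84) = 3, gcd(58, 84) = 2, gcd(60, 84) = 12, gcd(62, 84) = 2, gcd(63, 84) = 21, gcd(64, 84) = 4, gcd(66, 84) = 6, gcd(68, 84) = 4, gcd(69, 84) = 3, gcd(70, 84) = 14, gcd(72, 84) = 12, gcd(74, 84) = 2, gcd(75, 84) = 3, gcd(76, 84) = 4, gcd(77, 84) = 7, gcd(78, 84) = 6, gcd(80, 84) = 4, gcd(81, 84) = 3, gcd(82, 84) = 2.
All other a ∈ {1, ..., 83} have gcd(a, 84) = 1 and are units. So the nonzero zero-divisors are exactly the 59 values of a appearing in this scan.

Final answer: nonzero zero-divisors of Z/84Z = {2, 3, 4, 6, 7, 8, 9, 10, 12, 14, 15, 16, 18, 20, 21, 22, 24, 26, 27, 28, 30, 32, 33, 34, 35, 36, 38, 39, 40, 42, 44, 45, 46, 48, 49, 50, 51, 52, 54, 56, 57, 58, 60, 62, 63, 64, 66, 68, 69, 70, 72, 74, 75, 76, 77, 78, 80, 81, 82}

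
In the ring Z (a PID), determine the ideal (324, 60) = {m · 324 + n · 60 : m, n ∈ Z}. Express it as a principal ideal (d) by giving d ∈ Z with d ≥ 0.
In the PID Z, (a, b) is generated by gcd(a, b). Compute gcd(324, 60) with the extended Euclidean algorithm, tracking rows (r, s, t) with s·324 + t·60 = r:
  row A: (324, 1, 0)   [1·324 + 0·60 = 324]
  row B: (60, 0, 1)   [0·324 + 1·60 = 60]
  324 = 5·60 + 24   → row C = row A − 5·row B = (24, 1, −5)   [check: 1·324 − 5·60 = 24]
  60 = 2·24 + 12   → row D = row B − 2·row C = (12, −2, 11)   [check: −2·324 + 11·60 = 12]
  24 = 2·12 + 0   → remainder 0, stop. gcd = 12 (last nonzero row D).
So gcd(324, 60) = 12, with Bézout identity −2·324 + 11·60 = 12. Containment (⊇): the Bézout identity exhibits 12 as an element of (324, 60), giving (12) ⊆ (324, 60). Containment (⊆): since 12 | 324 and 12 | 60 (324 = 12·27, 60 = 12·5), every Z-linear combination of 324 and 60 is divisible by 12, so (324, 60) ⊆ (12). Therefore (324, 60) = (12), d = 12.

Final answer: (324, 60) = (12); d = 12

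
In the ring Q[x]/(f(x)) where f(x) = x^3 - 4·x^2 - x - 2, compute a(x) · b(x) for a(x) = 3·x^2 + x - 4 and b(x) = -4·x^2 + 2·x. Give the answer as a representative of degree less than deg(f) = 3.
First multiply in Q[x] without reducing: a · b = -12·x^4 + 2·x^3 + 18·x^2 - 8·x. Now divide by f(x) = x^3 - 4·x^2 - x - 2, eliminating the leading term at each step:
  leading term -12·x^4: subtract (-12·x)·f(x) = -12·x^4 + 48·x^3 + 12·x^2 + 24·x, leaving -46·x^3 + 6·x^2 - 32·x
  leading term -46·x^3: subtract (-46)·f(x) = -46·x^3 + 184·x^2 + 46·x + 92, leaving -178·x^2 - 78·x - 92
The degree is now < 3, so this is the remainder. Hence a · b ≡ -178·x^2 - 78·x - 92 in Q[x]/(f).

Final answer: a · b ≡ -178·x^2 - 78·x - 92 (mod f(x))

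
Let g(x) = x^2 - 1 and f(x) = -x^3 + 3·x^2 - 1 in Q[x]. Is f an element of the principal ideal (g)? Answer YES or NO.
In Q[x] the ideal (g) consists of all multiples of g, so f ∈ (g) iff g | f, i.e. iff the remainder of f on division by g is 0. Divide f by g (g is monic, so eliminate the leading term of the running remainder at each step):
  leading term -x^3: subtract (-x)·g(x) = -x^3 + x, leaving 3·x^2 - x - 1
  leading term 3·x^2: subtract (3)·g(x) = 3·x^2 - 3, leaving 2 - x
The remainder r(x) = 2 - x ≠ 0 (and deg r < deg g), so g ∤ f, i.e. f ∉ (g).

Final answer: NO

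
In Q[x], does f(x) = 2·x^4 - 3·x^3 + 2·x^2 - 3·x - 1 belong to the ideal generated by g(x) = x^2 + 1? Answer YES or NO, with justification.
In Q[x] the ideal (g) consists of all multiples of g, so f ∈ (g) iff g | f, i.e. iff the remainder of f on division by g is 0. Divide f by g (g is monic, so eliminate the leading term of the running remainder at each step):
  leading term 2·x^4: subtract (2·x^2)·g(x) = 2·x^4 + 2·x^2, leaving -3·x^3 - 3·x - 1
  leading term -3·x^3: subtract (-3·x)·g(x) = -3·x^3 - 3·x, leaving -1
The remainder r(x) = -1 ≠ 0 (and deg r < deg g), so g ∤ f, i.e. f ∉ (g).

Final answer: NO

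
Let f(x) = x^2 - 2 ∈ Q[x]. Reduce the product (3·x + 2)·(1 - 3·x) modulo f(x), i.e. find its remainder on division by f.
a · b ≡ -3·x - 16 (mod f(x))

First multiply in Q[x] without reducing: a · b = -9·x^2 - 3·x + 2. Now divide by f(x) = x^2 - 2, eliminating the leading term at each step:
  leading term -9·x^2: subtract (-9)·f(x) = 18 - 9·x^2, leaving -3·x - 16
The degree is now < 2, so this is the remainder. Hence a · b ≡ -3·x - 16 in Q[x]/(f).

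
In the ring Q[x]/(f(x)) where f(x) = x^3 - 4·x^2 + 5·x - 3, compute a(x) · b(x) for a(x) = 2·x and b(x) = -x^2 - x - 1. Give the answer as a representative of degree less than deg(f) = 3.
First multiply in Q[x] without reducing: a · b = -2·x^3 - 2·x^2 - 2·x. Now divide by f(x) = x^3 - 4·x^2 + 5·x - 3, eliminating the leading term at each step:
  leading term -2·x^3: subtract (-2)·f(x) = -2·x^3 + 8·x^2 - 10·x + 6, leaving -10·x^2 + 8·x - 6
The degree is now < 3, so this is the remainder. Hence a · b ≡ -10·x^2 + 8·x - 6 in Q[x]/(f).

Final answer: a · b ≡ -10·x^2 + 8·x - 6 (mod f(x))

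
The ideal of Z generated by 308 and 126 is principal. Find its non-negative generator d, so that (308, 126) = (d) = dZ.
(308, 126) = (14); d = 14

In the PID Z, (a, b) is generated by gcd(a, b). Compute gcd(308, 126) with the extended Euclidean algorithm, tracking rows (r, s, t) with s·308 + t·126 = r:
  row A: (308, 1, 0)   [1·308 + 0·126 = 308]
  row B: (126, 0, 1)   [0·308 + 1·126 = 126]
  308 = 2·126 + 56   → row C = row A − 2·row B = (56, 1, −2)   [check: 1·308 − 2·126 = 56]
  126 = 2·56 + 14   → row D = row B − 2·row C = (14, −2, 5)   [check: −2·308 + 5·126 = 14]
  56 = 4·14 + 0   → remainder 0, stop. gcd = 14 (last nonzero row D).
So gcd(308, 126) = 14, with Bézout identity −2·308 + 5·126 = 14. Containment (⊇): the Bézout identity exhibits 14 as an element of (308, 126), giving (14) ⊆ (308, 126). Containment (⊆): since 14 | 308 and 14 | 126 (308 = 14·22, 126 = 14·9), every Z-linear combination of 308 and 126 is divisible by 14, so (308, 126) ⊆ (14). Therefore (308, 126) = (14), d = 14.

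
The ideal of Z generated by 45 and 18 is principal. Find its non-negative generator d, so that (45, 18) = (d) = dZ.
(45, 18) = (9); d = 9

In the PID Z, (a, b) is generated by gcd(a, b). Compute gcd(45, 18) with the extended Euclidean algorithm, tracking rows (r, s, t) with s·45 + t·18 = r:
  row A: (45, 1, 0)   [1·45 + 0·18 = 45]
  row B: (18, 0, 1)   [0·45 + 1·18 = 18]
  45 = 2·18 + 9   → row C = row A − 2·row B = (9, 1, −2)   [check: 1·45 − 2·18 = 9]
  18 = 2·9 + 0   → remainder 0, stop. gcd = 9 (last nonzero row C).
So gcd(45, 18) = 9, with Bézout identity 1·45 − 2·18 = 9. Containment (⊇): the Bézout identity exhibits 9 as an element of (45, 18), giving (9) ⊆ (45, 18). Containment (⊆): since 9 | 45 and 9 | 18 (45 = 9·5, 18 = 9·2), every Z-linear combination of 45 and 18 is divisible by 9, so (45, 18) ⊆ (9). Therefore (45, 18) = (9), d = 9.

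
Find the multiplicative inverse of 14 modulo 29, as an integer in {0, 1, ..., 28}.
14^(−1) ≡ 27 (mod 29)

Apply the extended Euclidean algorithm to (29, 14), tracking rows (r, s, t) with s·29 + t·14 = r. Each division r_prev = q·r_cur + r_new produces the new row as (previous row) − q·(current row):
  row A: (29, 1, 0)   [1·29 + 0·14 = 29]
  row B: (14, 0, 1)   [0·29 + 1·14 = 14]
  29 = 2·14 + 1   → row C = row A − 2·row B = (1, 1, −2)   [check: 1·29 − 2·14 = 1]
  14 = 14·1 + 0   → remainder 0, stop. gcd = 1 (last nonzero row C).
The gcd is 1, so 14 is invertible mod 29. The last nonzero row gives 1·29 − 2·14 = 1, so t = −2. So 14^(−1) ≡ −2 ≡ 27 (mod 29). Verify: 14 · 27 = 378 ≡ 1 (mod 29). ✓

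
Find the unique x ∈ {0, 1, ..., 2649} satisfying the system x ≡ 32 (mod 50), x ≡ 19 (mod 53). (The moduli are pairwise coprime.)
The moduli 50, 53 are pairwise coprime, so by the CRT there is a unique solution mod 50·53 = 2650.
Solve by successive substitution. Start with x ≡ 32 (mod 50).
  Combine with x ≡ 19 (mod 53): write x = 32 + 50·t and require 32 + 50·t ≡ 19 (mod 53), i.e. 50·t ≡ 19 − 32 ≡ 40 (mod 53). Since 50^(−1) ≡ 35 (mod 53), t ≡ 35·40 ≡ 22 (mod 53). So x ≡ 32 + 50·22 = 1132 (mod 2650).
Unique solution in [0, 2650): x = 1132.

Final answer: x ≡ 1132 (mod 2650); the representative in [0, 2650) is 1132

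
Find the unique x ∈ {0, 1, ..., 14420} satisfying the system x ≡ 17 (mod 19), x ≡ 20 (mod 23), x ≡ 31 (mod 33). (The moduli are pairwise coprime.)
The moduli 19, 23, 33 are pairwise coprime, so by the CRT there is a unique solution mod 19·23·33 = 14421.
Solve by successive substitution. Start with x ≡ 17 (mod 19).
  Combine with x ≡ 20 (mod 23): write x = 17 + 19·t and require 17 + 19·t ≡ 20 (mod 23), i.e. 19·t ≡ 20 − 17 ≡ 3 (mod 23). Since 19^(−1) ≡ 17 (mod 23), t ≡ 17·3 ≡ 5 (mod 23). So x ≡ 17 + 19·5 = 112 (mod 437).
  Combine with x ≡ 31 (mod 33): write x = 112 + 437·t and require 112 + 437·t ≡ 31 (mod 33), i.e. 437·t ≡ 31 − 112 ≡ 18 (mod 33). Since 437^(−1) ≡ 29 (mod 33) (437 ≡ 8 (mod 33)), t ≡ 29·18 ≡ 27 (mod 33). So x ≡ 112 + 437·27 = 11911 (mod 14421).
Unique solution in [0, 14421): x = 11911.

Final answer: x ≡ 11911 (mod 14421); the representative in [0, 14421) is 11911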